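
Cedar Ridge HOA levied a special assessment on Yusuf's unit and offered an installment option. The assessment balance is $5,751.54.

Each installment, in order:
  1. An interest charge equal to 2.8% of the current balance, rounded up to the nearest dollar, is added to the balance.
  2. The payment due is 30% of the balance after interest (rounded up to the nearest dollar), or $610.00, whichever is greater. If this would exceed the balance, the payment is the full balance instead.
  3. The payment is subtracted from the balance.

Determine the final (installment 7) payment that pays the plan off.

Installment 1: $5,751.54 +$162.00 interest = $5,913.54; pay $1,775.00 → $4,138.54
Installment 2: $4,138.54 +$116.00 interest = $4,254.54; pay $1,277.00 → $2,977.54
Installment 3: $2,977.54 +$84.00 interest = $3,061.54; pay $919.00 → $2,142.54
Installment 4: $2,142.54 +$60.00 interest = $2,202.54; pay $661.00 → $1,541.54
Installment 5: $1,541.54 +$44.00 interest = $1,585.54; pay $610.00 → $975.54
Installment 6: $975.54 +$28.00 interest = $1,003.54; pay $610.00 → $393.54
Installment 7: $393.54 +$12.00 interest = $405.54; pay $405.54 → $0.00

$405.54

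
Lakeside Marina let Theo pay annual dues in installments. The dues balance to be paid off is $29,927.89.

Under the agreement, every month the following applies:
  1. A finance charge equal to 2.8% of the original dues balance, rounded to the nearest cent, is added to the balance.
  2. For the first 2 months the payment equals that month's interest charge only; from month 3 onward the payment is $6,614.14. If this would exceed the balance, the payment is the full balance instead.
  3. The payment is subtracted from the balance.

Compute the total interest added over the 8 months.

$6,703.84

# | Opening | Interest | Payment | End bal
1 | $29,927.89 | $837.98 | $837.98 | $29,927.89
2 | $29,927.89 | $837.98 | $837.98 | $29,927.89
3 | $29,927.89 | $837.98 | $6,614.14 | $24,151.73
4 | $24,151.73 | $837.98 | $6,614.14 | $18,375.57
5 | $18,375.57 | $837.98 | $6,614.14 | $12,599.41
6 | $12,599.41 | $837.98 | $6,614.14 | $6,823.25
7 | $6,823.25 | $837.98 | $6,614.14 | $1,047.09
8 | $1,047.09 | $837.98 | $1,885.07 | $0.00
Total interest: $837.98 + $837.98 + $837.98 + $837.98 + $837.98 + $837.98 + $837.98 + $837.98 = $6,703.84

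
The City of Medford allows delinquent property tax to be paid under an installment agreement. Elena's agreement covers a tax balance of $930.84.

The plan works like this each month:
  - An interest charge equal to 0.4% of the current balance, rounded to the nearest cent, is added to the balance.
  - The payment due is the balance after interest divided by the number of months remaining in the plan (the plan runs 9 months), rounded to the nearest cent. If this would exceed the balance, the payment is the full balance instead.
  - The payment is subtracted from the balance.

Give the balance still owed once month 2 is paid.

$729.78

# | Opening | Interest | Payment | End bal
1 | $930.84 | $3.72 | $103.84 | $830.72
2 | $830.72 | $3.32 | $104.26 | $729.78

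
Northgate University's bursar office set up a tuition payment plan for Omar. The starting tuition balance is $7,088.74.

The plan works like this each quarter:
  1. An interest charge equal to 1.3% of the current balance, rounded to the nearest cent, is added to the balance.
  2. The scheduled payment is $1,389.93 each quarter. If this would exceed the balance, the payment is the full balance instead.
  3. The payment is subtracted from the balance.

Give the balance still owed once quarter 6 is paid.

$0.00

Quarter 1: $7,088.74 +$92.15 interest = $7,180.89; pay $1,389.93 → $5,790.96
Quarter 2: $5,790.96 +$75.28 interest = $5,866.24; pay $1,389.93 → $4,476.31
Quarter 3: $4,476.31 +$58.19 interest = $4,534.50; pay $1,389.93 → $3,144.57
Quarter 4: $3,144.57 +$40.88 interest = $3,185.45; pay $1,389.93 → $1,795.52
Quarter 5: $1,795.52 +$23.34 interest = $1,818.86; pay $1,389.93 → $428.93
Quarter 6: $428.93 +$5.58 interest = $434.51; pay $434.51 → $0.00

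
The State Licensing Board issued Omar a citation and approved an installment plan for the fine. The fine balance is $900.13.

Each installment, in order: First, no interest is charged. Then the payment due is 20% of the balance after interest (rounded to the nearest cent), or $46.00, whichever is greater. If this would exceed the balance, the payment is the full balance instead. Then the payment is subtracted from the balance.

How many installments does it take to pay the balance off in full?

Installment 1: opening $900.13; payment $180.03; balance $720.10
Installment 2: opening $720.10; payment $144.02; balance $576.08
Installment 3: opening $576.08; payment $115.22; balance $460.86
Installment 4: opening $460.86; payment $92.17; balance $368.69
Installment 5: opening $368.69; payment $73.74; balance $294.95
Installment 6: opening $294.95; payment $58.99; balance $235.96
Installment 7: opening $235.96; payment $47.19; balance $188.77
Installment 8: opening $188.77; payment $46.00; balance $142.77
Installment 9: opening $142.77; payment $46.00; balance $96.77
Installment 10: opening $96.77; payment $46.00; balance $50.77
Installment 11: opening $50.77; payment $46.00; balance $4.77
Installment 12: opening $4.77; payment $4.77; balance $0.00
Balance reaches $0.00 in installment 12.

12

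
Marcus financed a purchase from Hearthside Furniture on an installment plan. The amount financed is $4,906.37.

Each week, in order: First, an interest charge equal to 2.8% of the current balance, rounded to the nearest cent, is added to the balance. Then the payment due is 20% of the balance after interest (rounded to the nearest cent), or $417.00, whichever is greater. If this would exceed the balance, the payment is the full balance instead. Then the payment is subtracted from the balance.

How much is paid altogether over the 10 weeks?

Week 1: opening $4,906.37; interest $137.38 → $5,043.75; payment $1,008.75; balance $4,035.00
Week 2: opening $4,035.00; interest $112.98 → $4,147.98; payment $829.60; balance $3,318.38
Week 3: opening $3,318.38; interest $92.91 → $3,411.29; payment $682.26; balance $2,729.03
Week 4: opening $2,729.03; interest $76.41 → $2,805.44; payment $561.09; balance $2,244.35
Week 5: opening $2,244.35; interest $62.84 → $2,307.19; payment $461.44; balance $1,845.75
Week 6: opening $1,845.75; interest $51.68 → $1,897.43; payment $417.00; balance $1,480.43
Week 7: opening $1,480.43; interest $41.45 → $1,521.88; payment $417.00; balance $1,104.88
Week 8: opening $1,104.88; interest $30.94 → $1,135.82; payment $417.00; balance $718.82
Week 9: opening $718.82; interest $20.13 → $738.95; payment $417.00; balance $321.95
Week 10: opening $321.95; interest $9.01 → $330.96; payment $330.96; balance $0.00
Total paid: $5,542.10

$5,542.10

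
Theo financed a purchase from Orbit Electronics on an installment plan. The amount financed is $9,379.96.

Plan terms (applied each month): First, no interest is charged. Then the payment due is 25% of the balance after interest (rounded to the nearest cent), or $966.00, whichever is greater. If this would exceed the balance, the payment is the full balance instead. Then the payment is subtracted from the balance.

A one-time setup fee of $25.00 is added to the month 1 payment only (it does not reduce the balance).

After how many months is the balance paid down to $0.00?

Month 1: opening $9,379.96; payment $2,344.99 (+ $25.00 fee); balance $7,034.97
Month 2: opening $7,034.97; payment $1,758.74; balance $5,276.23
Month 3: opening $5,276.23; payment $1,319.06; balance $3,957.17
Month 4: opening $3,957.17; payment $989.29; balance $2,967.88
Month 5: opening $2,967.88; payment $966.00; balance $2,001.88
Month 6: opening $2,001.88; payment $966.00; balance $1,035.88
Month 7: opening $1,035.88; payment $966.00; balance $69.88
Month 8: opening $69.88; payment $69.88; balance $0.00
Balance reaches $0.00 in month 8.

8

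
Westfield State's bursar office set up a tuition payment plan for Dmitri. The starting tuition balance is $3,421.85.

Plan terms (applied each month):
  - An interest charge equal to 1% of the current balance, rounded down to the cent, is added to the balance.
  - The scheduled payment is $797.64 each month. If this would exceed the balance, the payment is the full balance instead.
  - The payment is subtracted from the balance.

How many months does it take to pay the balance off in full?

5

Month 1: opening $3,421.85; interest $34.21 → $3,456.06; payment $797.64; balance $2,658.42
Month 2: opening $2,658.42; interest $26.58 → $2,685.00; payment $797.64; balance $1,887.36
Month 3: opening $1,887.36; interest $18.87 → $1,906.23; payment $797.64; balance $1,108.59
Month 4: opening $1,108.59; interest $11.08 → $1,119.67; payment $797.64; balance $322.03
Month 5: opening $322.03; interest $3.22 → $325.25; payment $325.25; balance $0.00
Balance reaches $0.00 in month 5.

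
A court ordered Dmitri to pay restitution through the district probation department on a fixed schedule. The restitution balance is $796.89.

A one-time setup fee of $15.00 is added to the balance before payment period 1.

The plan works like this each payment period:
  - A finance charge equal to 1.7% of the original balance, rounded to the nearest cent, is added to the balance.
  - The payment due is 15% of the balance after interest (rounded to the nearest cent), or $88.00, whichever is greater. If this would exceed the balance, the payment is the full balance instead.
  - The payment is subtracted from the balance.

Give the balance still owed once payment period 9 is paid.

$81.52

Payment period 1: $811.89 +$13.55 interest = $825.44; pay $123.82 → $701.62
Payment period 2: $701.62 +$13.55 interest = $715.17; pay $107.28 → $607.89
Payment period 3: $607.89 +$13.55 interest = $621.44; pay $93.22 → $528.22
Payment period 4: $528.22 +$13.55 interest = $541.77; pay $88.00 → $453.77
Payment period 5: $453.77 +$13.55 interest = $467.32; pay $88.00 → $379.32
Payment period 6: $379.32 +$13.55 interest = $392.87; pay $88.00 → $304.87
Payment period 7: $304.87 +$13.55 interest = $318.42; pay $88.00 → $230.42
Payment period 8: $230.42 +$13.55 interest = $243.97; pay $88.00 → $155.97
Payment period 9: $155.97 +$13.55 interest = $169.52; pay $88.00 → $81.52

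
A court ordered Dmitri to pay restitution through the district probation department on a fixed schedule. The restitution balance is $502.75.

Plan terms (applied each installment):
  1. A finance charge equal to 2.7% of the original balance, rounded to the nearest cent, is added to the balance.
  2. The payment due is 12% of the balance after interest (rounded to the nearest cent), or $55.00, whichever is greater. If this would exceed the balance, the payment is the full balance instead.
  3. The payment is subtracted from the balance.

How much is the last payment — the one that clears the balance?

Installment 1: $502.75 +$13.57 interest = $516.32; pay $61.96 → $454.36
Installment 2: $454.36 +$13.57 interest = $467.93; pay $56.15 → $411.78
Installment 3: $411.78 +$13.57 interest = $425.35; pay $55.00 → $370.35
Installment 4: $370.35 +$13.57 interest = $383.92; pay $55.00 → $328.92
Installment 5: $328.92 +$13.57 interest = $342.49; pay $55.00 → $287.49
Installment 6: $287.49 +$13.57 interest = $301.06; pay $55.00 → $246.06
Installment 7: $246.06 +$13.57 interest = $259.63; pay $55.00 → $204.63
Installment 8: $204.63 +$13.57 interest = $218.20; pay $55.00 → $163.20
Installment 9: $163.20 +$13.57 interest = $176.77; pay $55.00 → $121.77
Installment 10: $121.77 +$13.57 interest = $135.34; pay $55.00 → $80.34
Installment 11: $80.34 +$13.57 interest = $93.91; pay $55.00 → $38.91
Installment 12: $38.91 +$13.57 interest = $52.48; pay $52.48 → $0.00

$52.48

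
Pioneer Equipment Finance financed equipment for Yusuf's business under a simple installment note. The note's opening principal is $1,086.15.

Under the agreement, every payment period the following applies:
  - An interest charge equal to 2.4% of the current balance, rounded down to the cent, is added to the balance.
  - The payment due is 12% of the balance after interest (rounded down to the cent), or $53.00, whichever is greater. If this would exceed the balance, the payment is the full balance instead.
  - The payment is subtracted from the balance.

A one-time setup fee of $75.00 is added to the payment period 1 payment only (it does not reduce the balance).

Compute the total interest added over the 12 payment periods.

$187.81

# | Opening | Interest | Payment | Fee | End bal
1 | $1,086.15 | $26.06 | $133.46 | $75.00 | $978.75
2 | $978.75 | $23.49 | $120.26 | — | $881.98
3 | $881.98 | $21.16 | $108.37 | — | $794.77
4 | $794.77 | $19.07 | $97.66 | — | $716.18
5 | $716.18 | $17.18 | $88.00 | — | $645.36
6 | $645.36 | $15.48 | $79.30 | — | $581.54
7 | $581.54 | $13.95 | $71.45 | — | $524.04
8 | $524.04 | $12.57 | $64.39 | — | $472.22
9 | $472.22 | $11.33 | $58.02 | — | $425.53
10 | $425.53 | $10.21 | $53.00 | — | $382.74
11 | $382.74 | $9.18 | $53.00 | — | $338.92
12 | $338.92 | $8.13 | $53.00 | — | $294.05
Total interest: $26.06 + $23.49 + $21.16 + $19.07 + $17.18 + $15.48 + $13.95 + $12.57 + $11.33 + $10.21 + $9.18 + $8.13 = $187.81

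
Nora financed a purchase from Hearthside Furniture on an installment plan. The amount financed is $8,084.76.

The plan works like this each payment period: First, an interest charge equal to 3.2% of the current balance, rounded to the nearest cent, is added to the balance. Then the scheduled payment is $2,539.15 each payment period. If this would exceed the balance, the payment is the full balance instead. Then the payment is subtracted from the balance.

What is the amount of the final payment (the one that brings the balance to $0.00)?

$1,054.90

Payment period 1: $8,084.76 +$258.71 interest = $8,343.47; pay $2,539.15 → $5,804.32
Payment period 2: $5,804.32 +$185.74 interest = $5,990.06; pay $2,539.15 → $3,450.91
Payment period 3: $3,450.91 +$110.43 interest = $3,561.34; pay $2,539.15 → $1,022.19
Payment period 4: $1,022.19 +$32.71 interest = $1,054.90; pay $1,054.90 → $0.00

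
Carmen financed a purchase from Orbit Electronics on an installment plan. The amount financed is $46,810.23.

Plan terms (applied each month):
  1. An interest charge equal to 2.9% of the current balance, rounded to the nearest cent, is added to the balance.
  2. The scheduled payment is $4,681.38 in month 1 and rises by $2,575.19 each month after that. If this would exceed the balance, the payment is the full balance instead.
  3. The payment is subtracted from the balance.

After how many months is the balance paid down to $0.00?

# | Opening | Interest | Payment | End bal
1 | $46,810.23 | $1,357.50 | $4,681.38 | $43,486.35
2 | $43,486.35 | $1,261.10 | $7,256.57 | $37,490.88
3 | $37,490.88 | $1,087.24 | $9,831.76 | $28,746.36
4 | $28,746.36 | $833.64 | $12,406.95 | $17,173.05
5 | $17,173.05 | $498.02 | $14,982.14 | $2,688.93
6 | $2,688.93 | $77.98 | $2,766.91 | $0.00
Balance reaches $0.00 in month 6.

6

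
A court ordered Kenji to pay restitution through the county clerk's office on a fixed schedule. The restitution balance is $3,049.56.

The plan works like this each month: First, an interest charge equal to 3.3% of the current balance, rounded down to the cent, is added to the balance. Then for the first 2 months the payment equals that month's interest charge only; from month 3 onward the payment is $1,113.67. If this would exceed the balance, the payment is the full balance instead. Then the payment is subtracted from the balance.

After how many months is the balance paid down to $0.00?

5

Month 1: opening $3,049.56; interest $100.63 → $3,150.19; payment $100.63; balance $3,049.56
Month 2: opening $3,049.56; interest $100.63 → $3,150.19; payment $100.63; balance $3,049.56
Month 3: opening $3,049.56; interest $100.63 → $3,150.19; payment $1,113.67; balance $2,036.52
Month 4: opening $2,036.52; interest $67.20 → $2,103.72; payment $1,113.67; balance $990.05
Month 5: opening $990.05; interest $32.67 → $1,022.72; payment $1,022.72; balance $0.00
Balance reaches $0.00 in month 5.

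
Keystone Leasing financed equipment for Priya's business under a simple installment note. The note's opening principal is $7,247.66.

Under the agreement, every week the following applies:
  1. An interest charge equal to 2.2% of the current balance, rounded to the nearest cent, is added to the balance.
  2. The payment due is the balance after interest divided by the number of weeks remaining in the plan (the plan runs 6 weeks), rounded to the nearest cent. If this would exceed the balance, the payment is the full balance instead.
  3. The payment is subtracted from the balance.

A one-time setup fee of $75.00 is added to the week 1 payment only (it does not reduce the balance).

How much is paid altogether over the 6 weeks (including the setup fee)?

$7,901.65

Week 1: opening $7,247.66; interest $159.45 → $7,407.11; payment $1,234.52 (+ $75.00 fee); balance $6,172.59
Week 2: opening $6,172.59; interest $135.80 → $6,308.39; payment $1,261.68; balance $5,046.71
Week 3: opening $5,046.71; interest $111.03 → $5,157.74; payment $1,289.44; balance $3,868.30
Week 4: opening $3,868.30; interest $85.10 → $3,953.40; payment $1,317.80; balance $2,635.60
Week 5: opening $2,635.60; interest $57.98 → $2,693.58; payment $1,346.79; balance $1,346.79
Week 6: opening $1,346.79; interest $29.63 → $1,376.42; payment $1,376.42; balance $0.00
Total paid: $7,901.65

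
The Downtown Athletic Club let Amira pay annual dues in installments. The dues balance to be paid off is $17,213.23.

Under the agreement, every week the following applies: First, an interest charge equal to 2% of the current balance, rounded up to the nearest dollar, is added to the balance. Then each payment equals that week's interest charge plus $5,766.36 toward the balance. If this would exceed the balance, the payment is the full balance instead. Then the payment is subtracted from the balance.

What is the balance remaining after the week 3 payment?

Week 1: opening $17,213.23; interest $345.00 → $17,558.23; payment $6,111.36; balance $11,446.87
Week 2: opening $11,446.87; interest $229.00 → $11,675.87; payment $5,995.36; balance $5,680.51
Week 3: opening $5,680.51; interest $114.00 → $5,794.51; payment $5,794.51; balance $0.00

$0.00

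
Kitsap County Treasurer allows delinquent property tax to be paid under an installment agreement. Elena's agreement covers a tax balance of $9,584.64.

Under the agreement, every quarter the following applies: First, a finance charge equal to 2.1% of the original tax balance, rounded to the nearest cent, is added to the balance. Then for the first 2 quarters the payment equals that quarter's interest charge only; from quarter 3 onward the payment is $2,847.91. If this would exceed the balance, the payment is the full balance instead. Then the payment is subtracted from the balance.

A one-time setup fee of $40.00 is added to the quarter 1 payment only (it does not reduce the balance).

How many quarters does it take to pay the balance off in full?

# | Opening | Interest | Payment | Fee | End bal
1 | $9,584.64 | $201.28 | $201.28 | $40.00 | $9,584.64
2 | $9,584.64 | $201.28 | $201.28 | — | $9,584.64
3 | $9,584.64 | $201.28 | $2,847.91 | — | $6,938.01
4 | $6,938.01 | $201.28 | $2,847.91 | — | $4,291.38
5 | $4,291.38 | $201.28 | $2,847.91 | — | $1,644.75
6 | $1,644.75 | $201.28 | $1,846.03 | — | $0.00
Balance reaches $0.00 in quarter 6.

6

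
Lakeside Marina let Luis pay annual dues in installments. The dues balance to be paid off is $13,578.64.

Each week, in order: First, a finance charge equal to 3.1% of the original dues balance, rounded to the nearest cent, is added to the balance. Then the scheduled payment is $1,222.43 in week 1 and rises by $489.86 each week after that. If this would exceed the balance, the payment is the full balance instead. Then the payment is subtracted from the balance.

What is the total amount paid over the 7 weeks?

# | Opening | Interest | Payment | End bal
1 | $13,578.64 | $420.94 | $1,222.43 | $12,777.15
2 | $12,777.15 | $420.94 | $1,712.29 | $11,485.80
3 | $11,485.80 | $420.94 | $2,202.15 | $9,704.59
4 | $9,704.59 | $420.94 | $2,692.01 | $7,433.52
5 | $7,433.52 | $420.94 | $3,181.87 | $4,672.59
6 | $4,672.59 | $420.94 | $3,671.73 | $1,421.80
7 | $1,421.80 | $420.94 | $1,842.74 | $0.00
Total paid: $16,525.22

$16,525.22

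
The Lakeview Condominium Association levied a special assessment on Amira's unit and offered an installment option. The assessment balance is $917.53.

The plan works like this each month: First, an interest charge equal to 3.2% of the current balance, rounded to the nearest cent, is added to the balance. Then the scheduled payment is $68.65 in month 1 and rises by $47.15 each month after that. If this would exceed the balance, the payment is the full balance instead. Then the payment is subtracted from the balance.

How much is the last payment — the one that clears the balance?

Month 1: opening $917.53; interest $29.36 → $946.89; payment $68.65; balance $878.24
Month 2: opening $878.24; interest $28.10 → $906.34; payment $115.80; balance $790.54
Month 3: opening $790.54; interest $25.30 → $815.84; payment $162.95; balance $652.89
Month 4: opening $652.89; interest $20.89 → $673.78; payment $210.10; balance $463.68
Month 5: opening $463.68; interest $14.84 → $478.52; payment $257.25; balance $221.27
Month 6: opening $221.27; interest $7.08 → $228.35; payment $228.35; balance $0.00

$228.35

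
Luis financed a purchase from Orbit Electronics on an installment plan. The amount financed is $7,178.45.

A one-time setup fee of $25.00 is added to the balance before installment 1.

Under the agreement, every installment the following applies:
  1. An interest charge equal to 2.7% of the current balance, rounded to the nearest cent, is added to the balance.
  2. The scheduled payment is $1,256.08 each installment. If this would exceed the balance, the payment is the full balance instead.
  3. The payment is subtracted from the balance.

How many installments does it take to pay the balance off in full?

7

Installment 1: opening $7,203.45; interest $194.49 → $7,397.94; payment $1,256.08; balance $6,141.86
Installment 2: opening $6,141.86; interest $165.83 → $6,307.69; payment $1,256.08; balance $5,051.61
Installment 3: opening $5,051.61; interest $136.39 → $5,188.00; payment $1,256.08; balance $3,931.92
Installment 4: opening $3,931.92; interest $106.16 → $4,038.08; payment $1,256.08; balance $2,782.00
Installment 5: opening $2,782.00; interest $75.11 → $2,857.11; payment $1,256.08; balance $1,601.03
Installment 6: opening $1,601.03; interest $43.23 → $1,644.26; payment $1,256.08; balance $388.18
Installment 7: opening $388.18; interest $10.48 → $398.66; payment $398.66; balance $0.00
Balance reaches $0.00 in installment 7.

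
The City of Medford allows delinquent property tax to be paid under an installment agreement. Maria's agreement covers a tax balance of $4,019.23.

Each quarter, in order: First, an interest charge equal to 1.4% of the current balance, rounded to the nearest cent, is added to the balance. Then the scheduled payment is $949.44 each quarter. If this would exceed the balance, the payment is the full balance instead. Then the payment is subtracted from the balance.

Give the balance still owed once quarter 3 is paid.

# | Opening | Interest | Payment | End bal
1 | $4,019.23 | $56.27 | $949.44 | $3,126.06
2 | $3,126.06 | $43.76 | $949.44 | $2,220.38
3 | $2,220.38 | $31.09 | $949.44 | $1,302.03

$1,302.03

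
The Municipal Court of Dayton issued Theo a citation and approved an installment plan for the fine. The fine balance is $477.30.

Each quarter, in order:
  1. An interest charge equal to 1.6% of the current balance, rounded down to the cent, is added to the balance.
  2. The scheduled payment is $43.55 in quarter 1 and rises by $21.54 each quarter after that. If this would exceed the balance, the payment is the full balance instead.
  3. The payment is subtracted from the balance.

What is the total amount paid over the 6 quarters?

$507.31

# | Opening | Interest | Payment | End bal
1 | $477.30 | $7.63 | $43.55 | $441.38
2 | $441.38 | $7.06 | $65.09 | $383.35
3 | $383.35 | $6.13 | $86.63 | $302.85
4 | $302.85 | $4.84 | $108.17 | $199.52
5 | $199.52 | $3.19 | $129.71 | $73.00
6 | $73.00 | $1.16 | $74.16 | $0.00
Total paid: $507.31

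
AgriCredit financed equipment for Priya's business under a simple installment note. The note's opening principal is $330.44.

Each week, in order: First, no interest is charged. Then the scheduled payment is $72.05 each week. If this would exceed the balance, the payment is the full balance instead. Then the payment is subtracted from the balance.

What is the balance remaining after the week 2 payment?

Week 1: opening $330.44; payment $72.05; balance $258.39
Week 2: opening $258.39; payment $72.05; balance $186.34

$186.34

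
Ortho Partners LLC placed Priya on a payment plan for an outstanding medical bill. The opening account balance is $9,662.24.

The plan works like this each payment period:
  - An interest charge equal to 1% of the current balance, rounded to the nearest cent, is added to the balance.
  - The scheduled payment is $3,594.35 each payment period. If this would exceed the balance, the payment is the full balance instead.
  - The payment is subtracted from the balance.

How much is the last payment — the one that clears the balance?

$2,658.13

Payment period 1: $9,662.24 +$96.62 interest = $9,758.86; pay $3,594.35 → $6,164.51
Payment period 2: $6,164.51 +$61.65 interest = $6,226.16; pay $3,594.35 → $2,631.81
Payment period 3: $2,631.81 +$26.32 interest = $2,658.13; pay $2,658.13 → $0.00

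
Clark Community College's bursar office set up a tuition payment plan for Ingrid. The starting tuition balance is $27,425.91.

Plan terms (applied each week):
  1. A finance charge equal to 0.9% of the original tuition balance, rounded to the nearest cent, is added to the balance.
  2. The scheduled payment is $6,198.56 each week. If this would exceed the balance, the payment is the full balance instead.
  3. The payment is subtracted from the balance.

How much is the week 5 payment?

$3,865.82

Week 1: opening $27,425.91; interest $246.83 → $27,672.74; payment $6,198.56; balance $21,474.18
Week 2: opening $21,474.18; interest $246.83 → $21,721.01; payment $6,198.56; balance $15,522.45
Week 3: opening $15,522.45; interest $246.83 → $15,769.28; payment $6,198.56; balance $9,570.72
Week 4: opening $9,570.72; interest $246.83 → $9,817.55; payment $6,198.56; balance $3,618.99
Week 5: opening $3,618.99; interest $246.83 → $3,865.82; payment $3,865.82; balance $0.00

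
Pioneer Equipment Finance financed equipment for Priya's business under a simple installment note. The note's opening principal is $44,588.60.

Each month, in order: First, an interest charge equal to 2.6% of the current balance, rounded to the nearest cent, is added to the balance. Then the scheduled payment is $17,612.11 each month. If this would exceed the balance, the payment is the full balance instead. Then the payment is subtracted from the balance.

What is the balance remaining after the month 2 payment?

$11,255.21

Month 1: opening $44,588.60; interest $1,159.30 → $45,747.90; payment $17,612.11; balance $28,135.79
Month 2: opening $28,135.79; interest $731.53 → $28,867.32; payment $17,612.11; balance $11,255.21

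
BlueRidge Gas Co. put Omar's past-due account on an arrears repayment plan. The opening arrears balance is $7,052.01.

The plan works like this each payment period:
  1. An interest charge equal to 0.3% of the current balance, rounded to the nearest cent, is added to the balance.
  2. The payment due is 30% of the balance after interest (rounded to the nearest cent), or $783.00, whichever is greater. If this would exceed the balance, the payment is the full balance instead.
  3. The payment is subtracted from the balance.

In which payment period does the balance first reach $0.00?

Payment period 1: $7,052.01 +$21.16 interest = $7,073.17; pay $2,121.95 → $4,951.22
Payment period 2: $4,951.22 +$14.85 interest = $4,966.07; pay $1,489.82 → $3,476.25
Payment period 3: $3,476.25 +$10.43 interest = $3,486.68; pay $1,046.00 → $2,440.68
Payment period 4: $2,440.68 +$7.32 interest = $2,448.00; pay $783.00 → $1,665.00
Payment period 5: $1,665.00 +$5.00 interest = $1,670.00; pay $783.00 → $887.00
Payment period 6: $887.00 +$2.66 interest = $889.66; pay $783.00 → $106.66
Payment period 7: $106.66 +$0.32 interest = $106.98; pay $106.98 → $0.00
Balance reaches $0.00 in payment period 7.

7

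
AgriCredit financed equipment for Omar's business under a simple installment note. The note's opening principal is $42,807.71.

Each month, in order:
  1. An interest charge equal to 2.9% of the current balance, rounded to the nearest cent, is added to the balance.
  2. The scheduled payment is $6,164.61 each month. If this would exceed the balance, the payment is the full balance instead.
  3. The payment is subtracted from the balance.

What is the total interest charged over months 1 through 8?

$5,693.30

# | Opening | Interest | Payment | End bal
1 | $42,807.71 | $1,241.42 | $6,164.61 | $37,884.52
2 | $37,884.52 | $1,098.65 | $6,164.61 | $32,818.56
3 | $32,818.56 | $951.74 | $6,164.61 | $27,605.69
4 | $27,605.69 | $800.57 | $6,164.61 | $22,241.65
5 | $22,241.65 | $645.01 | $6,164.61 | $16,722.05
6 | $16,722.05 | $484.94 | $6,164.61 | $11,042.38
7 | $11,042.38 | $320.23 | $6,164.61 | $5,198.00
8 | $5,198.00 | $150.74 | $5,348.74 | $0.00
Total interest: $1,241.42 + $1,098.65 + $951.74 + $800.57 + $645.01 + $484.94 + $320.23 + $150.74 = $5,693.30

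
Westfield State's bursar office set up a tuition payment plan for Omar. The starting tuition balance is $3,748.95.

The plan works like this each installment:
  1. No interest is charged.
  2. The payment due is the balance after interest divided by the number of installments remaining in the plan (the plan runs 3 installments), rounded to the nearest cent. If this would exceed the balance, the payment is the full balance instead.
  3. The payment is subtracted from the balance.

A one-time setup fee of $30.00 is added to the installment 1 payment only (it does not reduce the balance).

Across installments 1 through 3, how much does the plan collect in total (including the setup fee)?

Installment 1: opening $3,748.95; payment $1,249.65 (+ $30.00 fee); balance $2,499.30
Installment 2: opening $2,499.30; payment $1,249.65; balance $1,249.65
Installment 3: opening $1,249.65; payment $1,249.65; balance $0.00
Total paid: $3,778.95

$3,778.95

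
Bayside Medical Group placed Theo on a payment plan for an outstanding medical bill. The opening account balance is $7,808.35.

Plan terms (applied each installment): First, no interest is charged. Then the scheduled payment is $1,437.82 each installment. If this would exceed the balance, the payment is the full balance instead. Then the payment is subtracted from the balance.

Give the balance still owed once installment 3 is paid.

$3,494.89

Installment 1: $7,808.35 − $1,437.82 → $6,370.53
Installment 2: $6,370.53 − $1,437.82 → $4,932.71
Installment 3: $4,932.71 − $1,437.82 → $3,494.89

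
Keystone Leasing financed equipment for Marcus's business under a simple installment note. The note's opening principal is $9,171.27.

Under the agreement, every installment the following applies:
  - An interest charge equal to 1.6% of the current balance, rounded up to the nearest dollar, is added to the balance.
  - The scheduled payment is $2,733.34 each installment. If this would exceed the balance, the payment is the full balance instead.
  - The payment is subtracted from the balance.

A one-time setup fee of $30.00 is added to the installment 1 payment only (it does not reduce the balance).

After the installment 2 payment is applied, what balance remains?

Installment 1: opening $9,171.27; interest $147.00 → $9,318.27; payment $2,733.34 (+ $30.00 fee); balance $6,584.93
Installment 2: opening $6,584.93; interest $106.00 → $6,690.93; payment $2,733.34; balance $3,957.59

$3,957.59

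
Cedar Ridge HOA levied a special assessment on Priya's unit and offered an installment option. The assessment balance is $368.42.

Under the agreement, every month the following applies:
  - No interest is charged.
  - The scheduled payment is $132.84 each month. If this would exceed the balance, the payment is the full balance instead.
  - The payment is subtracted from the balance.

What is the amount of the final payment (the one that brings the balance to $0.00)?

Month 1: opening $368.42; payment $132.84; balance $235.58
Month 2: opening $235.58; payment $132.84; balance $102.74
Month 3: opening $102.74; payment $102.74; balance $0.00

$102.74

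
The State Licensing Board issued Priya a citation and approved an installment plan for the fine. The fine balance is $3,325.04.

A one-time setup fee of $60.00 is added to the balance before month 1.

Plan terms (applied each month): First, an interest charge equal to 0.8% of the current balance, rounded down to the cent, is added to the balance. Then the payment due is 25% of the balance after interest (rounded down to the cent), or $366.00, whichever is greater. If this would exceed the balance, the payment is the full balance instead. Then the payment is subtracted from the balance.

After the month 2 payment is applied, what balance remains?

Month 1: opening $3,385.04; interest $27.08 → $3,412.12; payment $853.03; balance $2,559.09
Month 2: opening $2,559.09; interest $20.47 → $2,579.56; payment $644.89; balance $1,934.67

$1,934.67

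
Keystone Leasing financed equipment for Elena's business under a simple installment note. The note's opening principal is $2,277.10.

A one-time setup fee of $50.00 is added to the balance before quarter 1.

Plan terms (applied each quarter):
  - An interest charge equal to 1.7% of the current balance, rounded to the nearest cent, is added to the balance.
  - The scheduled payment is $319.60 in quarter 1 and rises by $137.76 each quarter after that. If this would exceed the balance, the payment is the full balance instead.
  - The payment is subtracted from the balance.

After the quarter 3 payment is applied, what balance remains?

# | Opening | Interest | Payment | End bal
1 | $2,327.10 | $39.56 | $319.60 | $2,047.06
2 | $2,047.06 | $34.80 | $457.36 | $1,624.50
3 | $1,624.50 | $27.62 | $595.12 | $1,057.00

$1,057.00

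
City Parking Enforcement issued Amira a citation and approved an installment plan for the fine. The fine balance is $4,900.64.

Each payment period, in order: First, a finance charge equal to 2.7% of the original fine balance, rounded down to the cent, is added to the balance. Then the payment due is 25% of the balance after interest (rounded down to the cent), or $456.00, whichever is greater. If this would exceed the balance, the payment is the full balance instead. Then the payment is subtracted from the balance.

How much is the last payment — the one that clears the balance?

$303.25

Payment period 1: $4,900.64 +$132.31 interest = $5,032.95; pay $1,258.23 → $3,774.72
Payment period 2: $3,774.72 +$132.31 interest = $3,907.03; pay $976.75 → $2,930.28
Payment period 3: $2,930.28 +$132.31 interest = $3,062.59; pay $765.64 → $2,296.95
Payment period 4: $2,296.95 +$132.31 interest = $2,429.26; pay $607.31 → $1,821.95
Payment period 5: $1,821.95 +$132.31 interest = $1,954.26; pay $488.56 → $1,465.70
Payment period 6: $1,465.70 +$132.31 interest = $1,598.01; pay $456.00 → $1,142.01
Payment period 7: $1,142.01 +$132.31 interest = $1,274.32; pay $456.00 → $818.32
Payment period 8: $818.32 +$132.31 interest = $950.63; pay $456.00 → $494.63
Payment period 9: $494.63 +$132.31 interest = $626.94; pay $456.00 → $170.94
Payment period 10: $170.94 +$132.31 interest = $303.25; pay $303.25 → $0.00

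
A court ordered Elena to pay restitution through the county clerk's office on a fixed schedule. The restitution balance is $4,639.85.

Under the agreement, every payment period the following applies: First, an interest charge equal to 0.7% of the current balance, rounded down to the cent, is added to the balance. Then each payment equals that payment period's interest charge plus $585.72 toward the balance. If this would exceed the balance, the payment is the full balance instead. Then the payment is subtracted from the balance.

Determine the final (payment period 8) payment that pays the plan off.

Payment period 1: opening $4,639.85; interest $32.47 → $4,672.32; payment $618.19; balance $4,054.13
Payment period 2: opening $4,054.13; interest $28.37 → $4,082.50; payment $614.09; balance $3,468.41
Payment period 3: opening $3,468.41; interest $24.27 → $3,492.68; payment $609.99; balance $2,882.69
Payment period 4: opening $2,882.69; interest $20.17 → $2,902.86; payment $605.89; balance $2,296.97
Payment period 5: opening $2,296.97; interest $16.07 → $2,313.04; payment $601.79; balance $1,711.25
Payment period 6: opening $1,711.25; interest $11.97 → $1,723.22; payment $597.69; balance $1,125.53
Payment period 7: opening $1,125.53; interest $7.87 → $1,133.40; payment $593.59; balance $539.81
Payment period 8: opening $539.81; interest $3.77 → $543.58; payment $543.58; balance $0.00

$543.58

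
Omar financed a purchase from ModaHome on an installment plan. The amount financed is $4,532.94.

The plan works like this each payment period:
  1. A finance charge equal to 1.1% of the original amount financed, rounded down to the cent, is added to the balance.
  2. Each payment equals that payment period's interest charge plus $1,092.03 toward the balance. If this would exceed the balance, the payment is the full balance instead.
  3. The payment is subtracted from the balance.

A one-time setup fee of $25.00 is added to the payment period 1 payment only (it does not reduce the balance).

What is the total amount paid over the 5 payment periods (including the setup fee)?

# | Opening | Interest | Payment | Fee | End bal
1 | $4,532.94 | $49.86 | $1,141.89 | $25.00 | $3,440.91
2 | $3,440.91 | $49.86 | $1,141.89 | — | $2,348.88
3 | $2,348.88 | $49.86 | $1,141.89 | — | $1,256.85
4 | $1,256.85 | $49.86 | $1,141.89 | — | $164.82
5 | $164.82 | $49.86 | $214.68 | — | $0.00
Total paid: $4,807.24

$4,807.24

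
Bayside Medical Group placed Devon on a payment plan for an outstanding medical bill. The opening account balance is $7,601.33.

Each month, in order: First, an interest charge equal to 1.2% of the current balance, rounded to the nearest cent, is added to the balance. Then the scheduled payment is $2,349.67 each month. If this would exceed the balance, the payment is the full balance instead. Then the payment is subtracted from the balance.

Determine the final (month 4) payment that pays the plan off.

$753.27

# | Opening | Interest | Payment | End bal
1 | $7,601.33 | $91.22 | $2,349.67 | $5,342.88
2 | $5,342.88 | $64.11 | $2,349.67 | $3,057.32
3 | $3,057.32 | $36.69 | $2,349.67 | $744.34
4 | $744.34 | $8.93 | $753.27 | $0.00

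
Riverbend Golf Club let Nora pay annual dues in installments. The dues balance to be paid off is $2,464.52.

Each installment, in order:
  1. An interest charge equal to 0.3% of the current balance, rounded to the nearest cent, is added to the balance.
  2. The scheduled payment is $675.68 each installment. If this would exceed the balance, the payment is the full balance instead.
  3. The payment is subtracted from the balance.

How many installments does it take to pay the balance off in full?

Installment 1: opening $2,464.52; interest $7.39 → $2,471.91; payment $675.68; balance $1,796.23
Installment 2: opening $1,796.23; interest $5.39 → $1,801.62; payment $675.68; balance $1,125.94
Installment 3: opening $1,125.94; interest $3.38 → $1,129.32; payment $675.68; balance $453.64
Installment 4: opening $453.64; interest $1.36 → $455.00; payment $455.00; balance $0.00
Balance reaches $0.00 in installment 4.

4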